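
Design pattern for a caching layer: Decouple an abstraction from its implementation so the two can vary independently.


This matches the Bridge pattern

Bridge


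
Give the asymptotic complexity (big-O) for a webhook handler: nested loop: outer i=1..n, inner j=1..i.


Reasoning: triangle: n(n+1)/2 ~ n^2/2
Complexity: O(n^2)

O(n^2)


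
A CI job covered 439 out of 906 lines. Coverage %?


Coverage = covered / total * 100
Coverage = 439 / 906 * 100
Coverage = 48.45%

48.45%


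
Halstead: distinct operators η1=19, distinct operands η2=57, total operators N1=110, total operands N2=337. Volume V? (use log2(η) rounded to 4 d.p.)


Formula: V = N * log2(η), where N = N1 + N2 and η = η1 + η2
η = 19 + 57 = 76
N = 110 + 337 = 447
log2(76) ≈ 6.2479
V = 447 * 6.2479 = 2792.81

2792.81


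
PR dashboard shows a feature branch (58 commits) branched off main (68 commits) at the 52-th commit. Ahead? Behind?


Common ancestor: commit #52
feature commits after divergence: 58 - 52 = 6
main commits after divergence: 68 - 52 = 16
feature is 6 commits ahead of main
main is 16 commits ahead of feature

feature ahead: 6, main ahead: 16


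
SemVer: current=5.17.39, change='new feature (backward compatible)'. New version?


Current: 5.17.39
Change category: 'new feature (backward compatible)' → minor bump
SemVer rule: minor bump → increment MINOR, reset PATCH to 0 (MAJOR unchanged)
New: 5.18.0

5.18.0


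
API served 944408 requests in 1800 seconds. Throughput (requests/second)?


Formula: throughput = requests / seconds
throughput = 944408 / 1800
throughput = 524.67 requests/second

524.67 requests/second


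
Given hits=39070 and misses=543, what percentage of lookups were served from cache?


Formula: hit rate = hits / (hits + misses) * 100
hit rate = 39070 / (39070 + 543) * 100
hit rate = 39070 / 39613 * 100
hit rate = 98.63%

98.63%


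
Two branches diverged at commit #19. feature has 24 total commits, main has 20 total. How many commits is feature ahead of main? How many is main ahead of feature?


Common ancestor: commit #19
feature commits after divergence: 24 - 19 = 5
main commits after divergence: 20 - 19 = 1
feature is 5 commits ahead of main
main is 1 commits ahead of feature

feature ahead: 5, main ahead: 1


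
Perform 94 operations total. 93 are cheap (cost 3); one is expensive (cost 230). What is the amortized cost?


Formula: Amortized cost = Total cost / Operations
Total cost = (93 * 3) + (1 * 230)
Total cost = 279 + 230 = 509
Amortized = 509 / 94 = 5.4149

5.4149


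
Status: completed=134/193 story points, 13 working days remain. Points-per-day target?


Formula: Required rate = Remaining points / Days left
Remaining = 193 - 134 = 59 points
Required rate = 59 / 13 = 4.54 points/day

4.54 points/day


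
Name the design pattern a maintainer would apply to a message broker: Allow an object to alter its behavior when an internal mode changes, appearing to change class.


This matches the State pattern

State


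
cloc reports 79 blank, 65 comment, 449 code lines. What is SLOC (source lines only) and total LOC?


Total LOC = blank + comment + code
Total LOC = 79 + 65 + 449 = 593
SLOC (source only) = code = 449

Total LOC: 593, SLOC: 449


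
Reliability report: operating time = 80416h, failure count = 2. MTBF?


Formula: MTBF = Total operating time / Number of failures
MTBF = 80416 / 2
MTBF = 40208.0 hours

40208.0 hours


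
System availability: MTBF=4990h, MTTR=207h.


Availability = MTBF / (MTBF + MTTR)
Availability = 4990 / (4990 + 207)
Availability = 4990 / 5197
Availability = 96.0169%

96.0169%


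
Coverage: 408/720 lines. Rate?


Coverage = covered / total * 100
Coverage = 408 / 720 * 100
Coverage = 56.67%

56.67%


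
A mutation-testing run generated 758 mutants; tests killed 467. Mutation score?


Mutation score = killed / total * 100
Mutation score = 467 / 758 * 100
Mutation score = 61.61%

61.61%


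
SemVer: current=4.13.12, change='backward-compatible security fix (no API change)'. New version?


Current: 4.13.12
Change category: 'backward-compatible security fix (no API change)' → patch bump
SemVer rule: patch bump → increment PATCH (MAJOR and MINOR unchanged)
New: 4.13.13

4.13.13


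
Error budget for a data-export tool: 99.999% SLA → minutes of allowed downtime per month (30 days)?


Formula: allowed downtime = period * (100 - SLA) / 100
Period (month (30 days)) = 43200 minutes
Unavailability fraction = (100 - 99.999) / 100
Allowed downtime = 43200 * (100 - 99.999) / 100
Allowed downtime = 0.432 minutes

0.432 minutes


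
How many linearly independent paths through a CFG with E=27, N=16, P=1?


Formula: V(G) = E - N + 2P
V(G) = 27 - 16 + 2*1
V(G) = 11 + 2
V(G) = 13

13


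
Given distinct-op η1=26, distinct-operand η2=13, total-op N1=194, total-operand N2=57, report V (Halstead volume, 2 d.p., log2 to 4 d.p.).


Formula: V = N * log2(η), where N = N1 + N2 and η = η1 + η2
η = 26 + 13 = 39
N = 194 + 57 = 251
log2(39) ≈ 5.2854
V = 251 * 5.2854 = 1326.64

1326.64


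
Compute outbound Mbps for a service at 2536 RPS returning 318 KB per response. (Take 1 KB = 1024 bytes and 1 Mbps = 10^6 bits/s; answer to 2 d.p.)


Formula: Mbps = payload_bytes * RPS * 8 / 1e6
Payload per request = 318 KB = 318 * 1024 = 325632 bytes
Total bytes/sec = 325632 * 2536 = 825802752
Total bits/sec = 825802752 * 8 = 6606422016
Mbps = 6606422016 / 1e6 = 6606.42

6606.42 Mbps


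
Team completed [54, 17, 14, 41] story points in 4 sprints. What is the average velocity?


Formula: Avg velocity = Total points / Number of sprints
Points: [54, 17, 14, 41]
Sum = 54 + 17 + 14 + 41 = 126
Avg velocity = 126 / 4 = 31.5 points/sprint

31.5 points/sprint


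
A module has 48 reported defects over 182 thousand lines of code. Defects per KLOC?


Defect density = defects / KLOC
Defect density = 48 / 182
Defect density = 0.264 defects/KLOC

0.264 defects/KLOC


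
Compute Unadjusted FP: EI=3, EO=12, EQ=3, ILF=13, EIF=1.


UFP = EI*4 + EO*5 + EQ*4 + ILF*10 + EIF*7
UFP = 3*4 + 12*5 + 3*4 + 13*10 + 1*7
UFP = 12 + 60 + 12 + 130 + 7
UFP = 221

221


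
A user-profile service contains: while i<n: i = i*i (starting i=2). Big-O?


Reasoning: squaring drives double-exponential growth; iterations ~ log log n
Complexity: O(log log n)

O(log log n)


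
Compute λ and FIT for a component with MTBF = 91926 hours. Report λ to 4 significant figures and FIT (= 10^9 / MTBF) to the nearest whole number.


Formula: λ = 1 / MTBF; FIT = λ × 1e9 = 1e9 / MTBF
λ = 1 / 91926 ≈ 1.088e-05 failures/hour
FIT = 1e9 / 91926 ≈ 10878 failures per 1e9 hours (nearest whole number)

λ = 1.088e-05 /h, FIT = 10878


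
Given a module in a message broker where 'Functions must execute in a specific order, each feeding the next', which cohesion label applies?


Reasoning: Output of one is input to next
Type: Sequential cohesion

Sequential cohesion


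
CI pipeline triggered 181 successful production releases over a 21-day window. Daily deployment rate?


Formula: deployments per day = releases / days
= 181 / 21
= 8.619 deploys/day
(equivalently, 60.33 deploys/week)

8.619 deploys/day


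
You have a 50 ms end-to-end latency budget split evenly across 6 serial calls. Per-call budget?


Formula: per_stage = total_budget / stages
per_stage = 50 / 6
per_stage = 8.33 ms

8.33 ms


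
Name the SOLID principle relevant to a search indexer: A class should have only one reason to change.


This describes the Single Responsibility Principle (SRP)

Single Responsibility Principle (SRP)


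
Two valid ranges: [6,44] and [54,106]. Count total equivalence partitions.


Valid ranges: [6,44] and [54,106]
Class 1: x < 6 — invalid
Class 2: 6 ≤ x ≤ 44 — valid
Class 3: 44 < x < 54 — invalid (gap between ranges)
Class 4: 54 ≤ x ≤ 106 — valid
Class 5: x > 106 — invalid
Total equivalence classes: 5

5 equivalence classes


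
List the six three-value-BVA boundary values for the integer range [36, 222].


Range: [36, 222]
Boundaries: just below min, min, min+1, max-1, max, just above max
Values: [35, 36, 37, 221, 222, 223]

[35, 36, 37, 221, 222, 223]


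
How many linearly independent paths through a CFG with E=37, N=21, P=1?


Formula: V(G) = E - N + 2P
V(G) = 37 - 21 + 2*1
V(G) = 16 + 2
V(G) = 18

18


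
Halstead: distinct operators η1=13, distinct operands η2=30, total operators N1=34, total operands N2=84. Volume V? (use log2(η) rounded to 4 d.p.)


Formula: V = N * log2(η), where N = N1 + N2 and η = η1 + η2
η = 13 + 30 = 43
N = 34 + 84 = 118
log2(43) ≈ 5.4263
V = 118 * 5.4263 = 640.30

640.30


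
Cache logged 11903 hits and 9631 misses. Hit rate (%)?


Formula: hit rate = hits / (hits + misses) * 100
hit rate = 11903 / (11903 + 9631) * 100
hit rate = 11903 / 21534 * 100
hit rate = 55.28%

55.28%


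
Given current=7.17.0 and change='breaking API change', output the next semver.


Current: 7.17.0
Change category: 'breaking API change' → major bump
SemVer rule: major bump → increment MAJOR, reset MINOR and PATCH to 0
New: 8.0.0

8.0.0


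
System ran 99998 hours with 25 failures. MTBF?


Formula: MTBF = Total operating time / Number of failures
MTBF = 99998 / 25
MTBF = 3999.92 hours

3999.92 hours


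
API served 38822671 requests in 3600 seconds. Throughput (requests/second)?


Formula: throughput = requests / seconds
throughput = 38822671 / 3600
throughput = 10784.08 requests/second

10784.08 requests/second


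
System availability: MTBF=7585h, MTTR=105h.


Availability = MTBF / (MTBF + MTTR)
Availability = 7585 / (7585 + 105)
Availability = 7585 / 7690
Availability = 98.6346%

98.6346%


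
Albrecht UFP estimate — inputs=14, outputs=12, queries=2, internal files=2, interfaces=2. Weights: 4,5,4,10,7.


UFP = EI*4 + EO*5 + EQ*4 + ILF*10 + EIF*7
UFP = 14*4 + 12*5 + 2*4 + 2*10 + 2*7
UFP = 56 + 60 + 8 + 20 + 14
UFP = 158

158


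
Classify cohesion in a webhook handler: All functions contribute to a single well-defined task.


Reasoning: Best: single purpose
Type: Functional cohesion

Functional cohesion


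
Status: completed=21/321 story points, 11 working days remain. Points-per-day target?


Formula: Required rate = Remaining points / Days left
Remaining = 321 - 21 = 300 points
Required rate = 300 / 11 = 27.27 points/day

27.27 points/day


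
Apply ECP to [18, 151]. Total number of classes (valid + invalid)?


Valid range: [18, 151]
Class 1: x < 18 — invalid
Class 2: 18 ≤ x ≤ 151 — valid
Class 3: x > 151 — invalid
Total equivalence classes: 3

3 equivalence classes


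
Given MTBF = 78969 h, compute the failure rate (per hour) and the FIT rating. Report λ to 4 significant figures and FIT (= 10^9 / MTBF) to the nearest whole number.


Formula: λ = 1 / MTBF; FIT = λ × 1e9 = 1e9 / MTBF
λ = 1 / 78969 ≈ 1.266e-05 failures/hour
FIT = 1e9 / 78969 ≈ 12663 failures per 1e9 hours (nearest whole number)

λ = 1.266e-05 /h, FIT = 12663


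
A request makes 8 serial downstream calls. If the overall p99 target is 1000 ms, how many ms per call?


Formula: per_stage = total_budget / stages
per_stage = 1000 / 8
per_stage = 125.0 ms

125.0 ms


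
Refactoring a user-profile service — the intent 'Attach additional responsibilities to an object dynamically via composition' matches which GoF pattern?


This matches the Decorator pattern

Decorator


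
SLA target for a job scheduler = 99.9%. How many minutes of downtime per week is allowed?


Formula: allowed downtime = period * (100 - SLA) / 100
Period (week) = 10080 minutes
Unavailability fraction = (100 - 99.9) / 100
Allowed downtime = 10080 * (100 - 99.9) / 100
Allowed downtime = 10.08 minutes

10.08 minutes


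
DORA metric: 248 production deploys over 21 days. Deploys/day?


Formula: deployments per day = releases / days
= 248 / 21
= 11.81 deploys/day
(equivalently, 82.67 deploys/week)

11.81 deploys/day


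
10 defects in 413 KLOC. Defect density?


Defect density = defects / KLOC
Defect density = 10 / 413
Defect density = 0.024 defects/KLOC

0.024 defects/KLOC


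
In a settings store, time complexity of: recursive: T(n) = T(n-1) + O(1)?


Reasoning: linear recursion with constant work per frame
Complexity: O(n)

O(n)


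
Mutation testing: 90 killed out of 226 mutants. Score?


Mutation score = killed / total * 100
Mutation score = 90 / 226 * 100
Mutation score = 39.82%

39.82%


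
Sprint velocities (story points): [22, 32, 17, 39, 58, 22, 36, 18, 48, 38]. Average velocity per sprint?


Formula: Avg velocity = Total points / Number of sprints
Points: [22, 32, 17, 39, 58, 22, 36, 18, 48, 38]
Sum = 22 + 32 + 17 + 39 + 58 + 22 + 36 + 18 + 48 + 38 = 330
Avg velocity = 330 / 10 = 33.0 points/sprint

33.0 points/sprint


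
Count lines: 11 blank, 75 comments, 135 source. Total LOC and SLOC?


Total LOC = blank + comment + code
Total LOC = 11 + 75 + 135 = 221
SLOC (source only) = code = 135

Total LOC: 221, SLOC: 135


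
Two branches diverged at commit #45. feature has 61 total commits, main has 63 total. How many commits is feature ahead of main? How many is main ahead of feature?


Common ancestor: commit #45
feature commits after divergence: 61 - 45 = 16
main commits after divergence: 63 - 45 = 18
feature is 16 commits ahead of main
main is 18 commits ahead of feature

feature ahead: 16, main ahead: 18


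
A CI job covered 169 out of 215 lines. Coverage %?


Coverage = covered / total * 100
Coverage = 169 / 215 * 100
Coverage = 78.6%

78.6%


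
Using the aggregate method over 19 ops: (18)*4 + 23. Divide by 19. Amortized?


Formula: Amortized cost = Total cost / Operations
Total cost = (18 * 4) + (1 * 23)
Total cost = 72 + 23 = 95
Amortized = 95 / 19 = 5.0

5.0


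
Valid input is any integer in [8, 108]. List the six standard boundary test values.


Range: [8, 108]
Boundaries: just below min, min, min+1, max-1, max, just above max
Values: [7, 8, 9, 107, 108, 109]

[7, 8, 9, 107, 108, 109]


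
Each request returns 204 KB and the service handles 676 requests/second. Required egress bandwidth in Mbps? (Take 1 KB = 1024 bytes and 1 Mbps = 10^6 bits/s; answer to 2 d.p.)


Formula: Mbps = payload_bytes * RPS * 8 / 1e6
Payload per request = 204 KB = 204 * 1024 = 208896 bytes
Total bytes/sec = 208896 * 676 = 141213696
Total bits/sec = 141213696 * 8 = 1129709568
Mbps = 1129709568 / 1e6 = 1129.71

1129.71 Mbps


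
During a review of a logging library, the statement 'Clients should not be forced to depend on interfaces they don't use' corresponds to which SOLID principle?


This describes the Interface Segregation Principle (ISP)

Interface Segregation Principle (ISP)


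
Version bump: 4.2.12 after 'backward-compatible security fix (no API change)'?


Current: 4.2.12
Change category: 'backward-compatible security fix (no API change)' → patch bump
SemVer rule: patch bump → increment PATCH (MAJOR and MINOR unchanged)
New: 4.2.13

4.2.13


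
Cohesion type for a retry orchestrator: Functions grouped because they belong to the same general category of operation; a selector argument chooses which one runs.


Reasoning: Grouped by category of activity, not by data or sequence
Type: Logical cohesion

Logical cohesion


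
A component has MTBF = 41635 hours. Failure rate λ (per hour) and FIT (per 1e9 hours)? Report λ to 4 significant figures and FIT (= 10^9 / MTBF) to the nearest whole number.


Formula: λ = 1 / MTBF; FIT = λ × 1e9 = 1e9 / MTBF
λ = 1 / 41635 ≈ 2.402e-05 failures/hour
FIT = 1e9 / 41635 ≈ 24018 failures per 1e9 hours (nearest whole number)

λ = 2.402e-05 /h, FIT = 24018


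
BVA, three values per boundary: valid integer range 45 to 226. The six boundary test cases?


Range: [45, 226]
Boundaries: just below min, min, min+1, max-1, max, just above max
Values: [44, 45, 46, 225, 226, 227]

[44, 45, 46, 225, 226, 227]


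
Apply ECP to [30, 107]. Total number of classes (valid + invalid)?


Valid range: [30, 107]
Class 1: x < 30 — invalid
Class 2: 30 ≤ x ≤ 107 — valid
Class 3: x > 107 — invalid
Total equivalence classes: 3

3 equivalence classes


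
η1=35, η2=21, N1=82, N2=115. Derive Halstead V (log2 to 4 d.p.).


Formula: V = N * log2(η), where N = N1 + N2 and η = η1 + η2
η = 35 + 21 = 56
N = 82 + 115 = 197
log2(56) ≈ 5.8074
V = 197 * 5.8074 = 1144.06

1144.06


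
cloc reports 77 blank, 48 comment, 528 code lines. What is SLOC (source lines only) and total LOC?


Total LOC = blank + comment + code
Total LOC = 77 + 48 + 528 = 653
SLOC (source only) = code = 528

Total LOC: 653, SLOC: 528


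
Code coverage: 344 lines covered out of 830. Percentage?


Coverage = covered / total * 100
Coverage = 344 / 830 * 100
Coverage = 41.45%

41.45%


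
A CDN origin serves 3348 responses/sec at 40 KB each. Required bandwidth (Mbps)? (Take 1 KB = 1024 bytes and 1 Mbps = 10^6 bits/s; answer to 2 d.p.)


Formula: Mbps = payload_bytes * RPS * 8 / 1e6
Payload per request = 40 KB = 40 * 1024 = 40960 bytes
Total bytes/sec = 40960 * 3348 = 137134080
Total bits/sec = 137134080 * 8 = 1097072640
Mbps = 1097072640 / 1e6 = 1097.07

1097.07 Mbps


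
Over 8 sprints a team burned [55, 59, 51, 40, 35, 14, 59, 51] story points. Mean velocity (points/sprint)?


Formula: Avg velocity = Total points / Number of sprints
Points: [55, 59, 51, 40, 35, 14, 59, 51]
Sum = 55 + 59 + 51 + 40 + 35 + 14 + 59 + 51 = 364
Avg velocity = 364 / 8 = 45.5 points/sprint

45.5 points/sprint


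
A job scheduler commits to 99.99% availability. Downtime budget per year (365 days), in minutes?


Formula: allowed downtime = period * (100 - SLA) / 100
Period (year (365 days)) = 525600 minutes
Unavailability fraction = (100 - 99.99) / 100
Allowed downtime = 525600 * (100 - 99.99) / 100
Allowed downtime = 52.56 minutes

52.56 minutes


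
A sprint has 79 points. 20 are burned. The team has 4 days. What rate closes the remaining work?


Formula: Required rate = Remaining points / Days left
Remaining = 79 - 20 = 59 points
Required rate = 59 / 4 = 14.75 points/day

14.75 points/day


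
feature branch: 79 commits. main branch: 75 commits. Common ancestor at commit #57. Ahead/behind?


Common ancestor: commit #57
feature commits after divergence: 79 - 57 = 22
main commits after divergence: 75 - 57 = 18
feature is 22 commits ahead of main
main is 18 commits ahead of feature

feature ahead: 22, main ahead: 18


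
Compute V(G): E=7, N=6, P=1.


Formula: V(G) = E - N + 2P
V(G) = 7 - 6 + 2*1
V(G) = 1 + 2
V(G) = 3

3


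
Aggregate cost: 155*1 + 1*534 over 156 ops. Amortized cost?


Formula: Amortized cost = Total cost / Operations
Total cost = (155 * 1) + (1 * 534)
Total cost = 155 + 534 = 689
Amortized = 689 / 156 = 4.4167

4.4167


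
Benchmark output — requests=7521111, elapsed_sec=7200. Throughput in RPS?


Formula: throughput = requests / seconds
throughput = 7521111 / 7200
throughput = 1044.6 requests/second

1044.6 requests/second


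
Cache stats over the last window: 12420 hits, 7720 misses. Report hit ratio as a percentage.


Formula: hit rate = hits / (hits + misses) * 100
hit rate = 12420 / (12420 + 7720) * 100
hit rate = 12420 / 20140 * 100
hit rate = 61.67%

61.67%


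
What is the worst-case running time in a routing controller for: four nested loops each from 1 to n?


Reasoning: four levels of nesting
Complexity: O(n^4)

O(n^4)


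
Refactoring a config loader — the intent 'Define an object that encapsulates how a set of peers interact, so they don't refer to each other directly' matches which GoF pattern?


This matches the Mediator pattern

Mediator


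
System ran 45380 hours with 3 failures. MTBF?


Formula: MTBF = Total operating time / Number of failures
MTBF = 45380 / 3
MTBF = 15126.67 hours

15126.67 hours


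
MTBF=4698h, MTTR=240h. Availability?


Availability = MTBF / (MTBF + MTTR)
Availability = 4698 / (4698 + 240)
Availability = 4698 / 4938
Availability = 95.1397%

95.1397%


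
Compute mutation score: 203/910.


Mutation score = killed / total * 100
Mutation score = 203 / 910 * 100
Mutation score = 22.31%

22.31%


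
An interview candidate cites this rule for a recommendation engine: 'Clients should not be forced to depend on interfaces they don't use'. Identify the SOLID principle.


This describes the Interface Segregation Principle (ISP)

Interface Segregation Principle (ISP)


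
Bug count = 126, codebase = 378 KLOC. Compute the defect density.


Defect density = defects / KLOC
Defect density = 126 / 378
Defect density = 0.333 defects/KLOC

0.333 defects/KLOC


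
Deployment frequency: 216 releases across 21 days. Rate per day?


Formula: deployments per day = releases / days
= 216 / 21
= 10.286 deploys/day
(equivalently, 72.0 deploys/week)

10.286 deploys/day


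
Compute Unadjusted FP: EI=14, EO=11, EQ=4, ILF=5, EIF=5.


UFP = EI*4 + EO*5 + EQ*4 + ILF*10 + EIF*7
UFP = 14*4 + 11*5 + 4*4 + 5*10 + 5*7
UFP = 56 + 55 + 16 + 50 + 35
UFP = 212

212


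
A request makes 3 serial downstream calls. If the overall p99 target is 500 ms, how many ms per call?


Formula: per_stage = total_budget / stages
per_stage = 500 / 3
per_stage = 166.67 ms

166.67 ms


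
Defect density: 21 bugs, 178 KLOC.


Defect density = defects / KLOC
Defect density = 21 / 178
Defect density = 0.118 defects/KLOC

0.118 defects/KLOC


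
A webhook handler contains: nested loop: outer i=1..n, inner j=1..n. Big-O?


Reasoning: n iterations times n iterations
Complexity: O(n^2)

O(n^2)


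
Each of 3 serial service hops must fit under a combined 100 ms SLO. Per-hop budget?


Formula: per_stage = total_budget / stages
per_stage = 100 / 3
per_stage = 33.33 ms

33.33 ms


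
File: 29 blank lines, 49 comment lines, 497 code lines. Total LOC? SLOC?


Total LOC = blank + comment + code
Total LOC = 29 + 49 + 497 = 575
SLOC (source only) = code = 497

Total LOC: 575, SLOC: 497


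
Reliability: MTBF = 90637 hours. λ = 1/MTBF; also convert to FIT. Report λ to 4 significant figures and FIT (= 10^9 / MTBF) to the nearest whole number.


Formula: λ = 1 / MTBF; FIT = λ × 1e9 = 1e9 / MTBF
λ = 1 / 90637 ≈ 1.103e-05 failures/hour
FIT = 1e9 / 90637 ≈ 11033 failures per 1e9 hours (nearest whole number)

λ = 1.103e-05 /h, FIT = 11033


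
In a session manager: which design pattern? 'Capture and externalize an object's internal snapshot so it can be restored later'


This matches the Memento pattern

Memento


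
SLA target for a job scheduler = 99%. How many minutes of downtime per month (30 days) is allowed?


Formula: allowed downtime = period * (100 - SLA) / 100
Period (month (30 days)) = 43200 minutes
Unavailability fraction = (100 - 99.0) / 100
Allowed downtime = 43200 * (100 - 99.0) / 100
Allowed downtime = 432.0 minutes

432.0 minutes


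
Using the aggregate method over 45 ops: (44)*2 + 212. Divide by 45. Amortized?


Formula: Amortized cost = Total cost / Operations
Total cost = (44 * 2) + (1 * 212)
Total cost = 88 + 212 = 300
Amortized = 300 / 45 = 6.6667

6.6667


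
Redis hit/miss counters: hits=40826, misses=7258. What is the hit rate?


Formula: hit rate = hits / (hits + misses) * 100
hit rate = 40826 / (40826 + 7258) * 100
hit rate = 40826 / 48084 * 100
hit rate = 84.91%

84.91%


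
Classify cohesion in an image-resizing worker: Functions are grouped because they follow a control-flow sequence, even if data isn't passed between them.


Reasoning: Grouped by order of execution within a routine, not by data flow
Type: Procedural cohesion

Procedural cohesion


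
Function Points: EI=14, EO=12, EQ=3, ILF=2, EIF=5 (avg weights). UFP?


UFP = EI*4 + EO*5 + EQ*4 + ILF*10 + EIF*7
UFP = 14*4 + 12*5 + 3*4 + 2*10 + 5*7
UFP = 56 + 60 + 12 + 20 + 35
UFP = 183

183


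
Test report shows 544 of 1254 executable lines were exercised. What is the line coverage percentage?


Coverage = covered / total * 100
Coverage = 544 / 1254 * 100
Coverage = 43.38%

43.38%


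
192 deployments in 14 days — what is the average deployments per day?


Formula: deployments per day = releases / days
= 192 / 14
= 13.714 deploys/day
(equivalently, 96.0 deploys/week)

13.714 deploys/day


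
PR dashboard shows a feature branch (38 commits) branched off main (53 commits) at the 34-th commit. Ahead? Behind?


Common ancestor: commit #34
feature commits after divergence: 38 - 34 = 4
main commits after divergence: 53 - 34 = 19
feature is 4 commits ahead of main
main is 19 commits ahead of feature

feature ahead: 4, main ahead: 19


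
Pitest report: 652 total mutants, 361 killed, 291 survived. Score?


Mutation score = killed / total * 100
Mutation score = 361 / 652 * 100
Mutation score = 55.37%

55.37%


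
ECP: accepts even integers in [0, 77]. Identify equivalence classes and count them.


Constraint: even integers in [0, 77]
Class 1: x < 0 — out-of-range invalid
Class 2: x in [0,77] but odd — wrong type invalid
Class 3: x in [0,77] and even — valid
Class 4: x > 77 — out-of-range invalid
Total equivalence classes: 4

4 equivalence classes


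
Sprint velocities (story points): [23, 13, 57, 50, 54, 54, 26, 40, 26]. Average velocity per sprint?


Formula: Avg velocity = Total points / Number of sprints
Points: [23, 13, 57, 50, 54, 54, 26, 40, 26]
Sum = 23 + 13 + 57 + 50 + 54 + 54 + 26 + 40 + 26 = 343
Avg velocity = 343 / 9 = 38.11 points/sprint

38.11 points/sprint


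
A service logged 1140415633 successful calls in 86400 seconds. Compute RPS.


Formula: throughput = requests / seconds
throughput = 1140415633 / 86400
throughput = 13199.26 requests/second

13199.26 requests/second


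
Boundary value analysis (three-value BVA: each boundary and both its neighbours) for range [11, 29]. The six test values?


Range: [11, 29]
Boundaries: just below min, min, min+1, max-1, max, just above max
Values: [10, 11, 12, 28, 29, 30]

[10, 11, 12, 28, 29, 30]


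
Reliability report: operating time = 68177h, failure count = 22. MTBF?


Formula: MTBF = Total operating time / Number of failures
MTBF = 68177 / 22
MTBF = 3098.95 hours

3098.95 hours


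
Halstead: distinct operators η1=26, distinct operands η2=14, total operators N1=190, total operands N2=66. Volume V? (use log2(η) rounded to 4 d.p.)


Formula: V = N * log2(η), where N = N1 + N2 and η = η1 + η2
η = 26 + 14 = 40
N = 190 + 66 = 256
log2(40) ≈ 5.3219
V = 256 * 5.3219 = 1362.41

1362.41


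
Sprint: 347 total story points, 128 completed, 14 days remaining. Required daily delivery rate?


Formula: Required rate = Remaining points / Days left
Remaining = 347 - 128 = 219 points
Required rate = 219 / 14 = 15.64 points/day

15.64 points/day


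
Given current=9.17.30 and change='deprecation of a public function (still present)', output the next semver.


Current: 9.17.30
Change category: 'deprecation of a public function (still present)' → minor bump
SemVer rule: minor bump → increment MINOR, reset PATCH to 0 (MAJOR unchanged)
New: 9.18.0

9.18.0


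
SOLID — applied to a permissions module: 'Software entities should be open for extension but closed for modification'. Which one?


This describes the Open/Closed Principle (OCP)

Open/Closed Principle (OCP)


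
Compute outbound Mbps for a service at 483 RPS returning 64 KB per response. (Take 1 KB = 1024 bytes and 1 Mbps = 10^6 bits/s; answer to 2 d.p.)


Formula: Mbps = payload_bytes * RPS * 8 / 1e6
Payload per request = 64 KB = 64 * 1024 = 65536 bytes
Total bytes/sec = 65536 * 483 = 31653888
Total bits/sec = 31653888 * 8 = 253231104
Mbps = 253231104 / 1e6 = 253.23

253.23 Mbps


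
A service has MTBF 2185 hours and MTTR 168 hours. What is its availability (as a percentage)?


Availability = MTBF / (MTBF + MTTR)
Availability = 2185 / (2185 + 168)
Availability = 2185 / 2353
Availability = 92.8602%

92.8602%


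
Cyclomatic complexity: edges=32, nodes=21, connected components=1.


Formula: V(G) = E - N + 2P
V(G) = 32 - 21 + 2*1
V(G) = 11 + 2
V(G) = 13

13


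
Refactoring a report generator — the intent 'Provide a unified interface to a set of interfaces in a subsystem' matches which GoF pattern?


This matches the Facade pattern

Facade


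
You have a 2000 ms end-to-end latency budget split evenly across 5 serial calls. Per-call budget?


Formula: per_stage = total_budget / stages
per_stage = 2000 / 5
per_stage = 400.0 ms

400.0 ms


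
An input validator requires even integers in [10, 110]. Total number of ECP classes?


Constraint: even integers in [10, 110]
Class 1: x < 10 — out-of-range invalid
Class 2: x in [10,110] but odd — wrong type invalid
Class 3: x in [10,110] and even — valid
Class 4: x > 110 — out-of-range invalid
Total equivalence classes: 4

4 equivalence classes


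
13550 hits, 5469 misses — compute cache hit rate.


Formula: hit rate = hits / (hits + misses) * 100
hit rate = 13550 / (13550 + 5469) * 100
hit rate = 13550 / 19019 * 100
hit rate = 71.24%

71.24%


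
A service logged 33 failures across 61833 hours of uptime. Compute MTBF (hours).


Formula: MTBF = Total operating time / Number of failures
MTBF = 61833 / 33
MTBF = 1873.73 hours

1873.73 hours


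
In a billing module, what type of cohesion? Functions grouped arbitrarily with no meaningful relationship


Reasoning: Worst: random grouping
Type: Coincidental cohesion

Coincidental cohesion


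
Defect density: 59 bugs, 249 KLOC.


Defect density = defects / KLOC
Defect density = 59 / 249
Defect density = 0.237 defects/KLOC

0.237 defects/KLOC


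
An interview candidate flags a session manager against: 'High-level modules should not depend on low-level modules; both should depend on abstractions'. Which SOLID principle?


This describes the Dependency Inversion Principle (DIP)

Dependency Inversion Principle (DIP)


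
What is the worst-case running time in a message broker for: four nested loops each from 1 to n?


Reasoning: four levels of nesting
Complexity: O(n^4)

O(n^4)


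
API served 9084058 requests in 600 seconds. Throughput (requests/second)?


Formula: throughput = requests / seconds
throughput = 9084058 / 600
throughput = 15140.1 requests/second

15140.1 requests/second


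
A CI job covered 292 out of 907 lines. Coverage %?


Coverage = covered / total * 100
Coverage = 292 / 907 * 100
Coverage = 32.19%

32.19%


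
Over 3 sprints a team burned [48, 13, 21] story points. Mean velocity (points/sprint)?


Formula: Avg velocity = Total points / Number of sprints
Points: [48, 13, 21]
Sum = 48 + 13 + 21 = 82
Avg velocity = 82 / 3 = 27.33 points/sprint

27.33 points/sprint


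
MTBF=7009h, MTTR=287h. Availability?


Availability = MTBF / (MTBF + MTTR)
Availability = 7009 / (7009 + 287)
Availability = 7009 / 7296
Availability = 96.0663%

96.0663%


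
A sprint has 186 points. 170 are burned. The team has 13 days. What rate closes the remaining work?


Formula: Required rate = Remaining points / Days left
Remaining = 186 - 170 = 16 points
Required rate = 16 / 13 = 1.23 points/day

1.23 points/day


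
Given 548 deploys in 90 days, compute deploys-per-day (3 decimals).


Formula: deployments per day = releases / days
= 548 / 90
= 6.089 deploys/day
(equivalently, 42.62 deploys/week)

6.089 deploys/day


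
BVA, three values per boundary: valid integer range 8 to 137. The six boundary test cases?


Range: [8, 137]
Boundaries: just below min, min, min+1, max-1, max, just above max
Values: [7, 8, 9, 136, 137, 138]

[7, 8, 9, 136, 137, 138]


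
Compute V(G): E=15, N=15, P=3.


Formula: V(G) = E - N + 2P
V(G) = 15 - 15 + 2*3
V(G) = 0 + 6
V(G) = 6

6


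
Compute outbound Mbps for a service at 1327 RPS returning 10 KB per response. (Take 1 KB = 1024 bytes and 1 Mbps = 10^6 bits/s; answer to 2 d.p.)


Formula: Mbps = payload_bytes * RPS * 8 / 1e6
Payload per request = 10 KB = 10 * 1024 = 10240 bytes
Total bytes/sec = 10240 * 1327 = 13588480
Total bits/sec = 13588480 * 8 = 108707840
Mbps = 108707840 / 1e6 = 108.71

108.71 Mbps


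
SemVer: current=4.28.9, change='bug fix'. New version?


Current: 4.28.9
Change category: 'bug fix' → patch bump
SemVer rule: patch bump → increment PATCH (MAJOR and MINOR unchanged)
New: 4.28.10

4.28.10


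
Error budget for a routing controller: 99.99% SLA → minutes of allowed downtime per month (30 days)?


Formula: allowed downtime = period * (100 - SLA) / 100
Period (month (30 days)) = 43200 minutes
Unavailability fraction = (100 - 99.99) / 100
Allowed downtime = 43200 * (100 - 99.99) / 100
Allowed downtime = 4.32 minutes

4.32 minutes


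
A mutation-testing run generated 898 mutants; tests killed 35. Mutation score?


Mutation score = killed / total * 100
Mutation score = 35 / 898 * 100
Mutation score = 3.9%

3.9%


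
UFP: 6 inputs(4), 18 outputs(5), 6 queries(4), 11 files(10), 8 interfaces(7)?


UFP = EI*4 + EO*5 + EQ*4 + ILF*10 + EIF*7
UFP = 6*4 + 18*5 + 6*4 + 11*10 + 8*7
UFP = 24 + 90 + 24 + 110 + 56
UFP = 304

304


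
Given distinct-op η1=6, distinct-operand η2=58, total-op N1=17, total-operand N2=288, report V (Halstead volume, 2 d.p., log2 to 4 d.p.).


Formula: V = N * log2(η), where N = N1 + N2 and η = η1 + η2
η = 6 + 58 = 64
N = 17 + 288 = 305
log2(64) ≈ 6.0000
V = 305 * 6.0000 = 1830.00

1830.00


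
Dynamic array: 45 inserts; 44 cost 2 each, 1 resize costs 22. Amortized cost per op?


Formula: Amortized cost = Total cost / Operations
Total cost = (44 * 2) + (1 * 22)
Total cost = 88 + 22 = 110
Amortized = 110 / 45 = 2.4444

2.4444


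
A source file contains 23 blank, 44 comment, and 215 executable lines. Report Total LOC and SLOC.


Total LOC = blank + comment + code
Total LOC = 23 + 44 + 215 = 282
SLOC (source only) = code = 215

Total LOC: 282, SLOC: 215


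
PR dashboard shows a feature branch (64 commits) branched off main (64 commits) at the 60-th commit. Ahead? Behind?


Common ancestor: commit #60
feature commits after divergence: 64 - 60 = 4
main commits after divergence: 64 - 60 = 4
feature is 4 commits ahead of main
main is 4 commits ahead of feature

feature ahead: 4, main ahead: 4


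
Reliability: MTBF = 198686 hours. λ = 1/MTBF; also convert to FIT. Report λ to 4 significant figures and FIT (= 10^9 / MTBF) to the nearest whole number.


Formula: λ = 1 / MTBF; FIT = λ × 1e9 = 1e9 / MTBF
λ = 1 / 198686 ≈ 5.033e-06 failures/hour
FIT = 1e9 / 198686 ≈ 5033 failures per 1e9 hours (nearest whole number)

λ = 5.033e-06 /h, FIT = 5033


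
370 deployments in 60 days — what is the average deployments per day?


Formula: deployments per day = releases / days
= 370 / 60
= 6.167 deploys/day
(equivalently, 43.17 deploys/week)

6.167 deploys/day


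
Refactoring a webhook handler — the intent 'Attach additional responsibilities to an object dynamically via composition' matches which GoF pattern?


This matches the Decorator pattern

Decorator


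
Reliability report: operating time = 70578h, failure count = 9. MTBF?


Formula: MTBF = Total operating time / Number of failures
MTBF = 70578 / 9
MTBF = 7842.0 hours

7842.0 hours


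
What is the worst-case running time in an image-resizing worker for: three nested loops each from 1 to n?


Reasoning: three levels of nesting over n
Complexity: O(n^3)

O(n^3)


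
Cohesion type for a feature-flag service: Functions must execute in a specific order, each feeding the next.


Reasoning: Output of one is input to next
Type: Sequential cohesion

Sequential cohesion


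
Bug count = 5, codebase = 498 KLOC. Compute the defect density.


Defect density = defects / KLOC
Defect density = 5 / 498
Defect density = 0.01 defects/KLOC

0.01 defects/KLOC


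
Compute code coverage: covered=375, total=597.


Coverage = covered / total * 100
Coverage = 375 / 597 * 100
Coverage = 62.81%

62.81%


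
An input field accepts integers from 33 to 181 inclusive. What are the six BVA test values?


Range: [33, 181]
Boundaries: just below min, min, min+1, max-1, max, just above max
Values: [32, 33, 34, 180, 181, 182]

[32, 33, 34, 180, 181, 182]


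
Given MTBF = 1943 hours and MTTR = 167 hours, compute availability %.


Availability = MTBF / (MTBF + MTTR)
Availability = 1943 / (1943 + 167)
Availability = 1943 / 2110
Availability = 92.0853%

92.0853%


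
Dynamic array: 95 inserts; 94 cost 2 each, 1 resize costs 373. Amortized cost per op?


Formula: Amortized cost = Total cost / Operations
Total cost = (94 * 2) + (1 * 373)
Total cost = 188 + 373 = 561
Amortized = 561 / 95 = 5.9053

5.9053


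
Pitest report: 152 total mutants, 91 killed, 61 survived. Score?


Mutation score = killed / total * 100
Mutation score = 91 / 152 * 100
Mutation score = 59.87%

59.87%


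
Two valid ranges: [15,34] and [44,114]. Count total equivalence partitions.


Valid ranges: [15,34] and [44,114]
Class 1: x < 15 — invalid
Class 2: 15 ≤ x ≤ 34 — valid
Class 3: 34 < x < 44 — invalid (gap between ranges)
Class 4: 44 ≤ x ≤ 114 — valid
Class 5: x > 114 — invalid
Total equivalence classes: 5

5 equivalence classes


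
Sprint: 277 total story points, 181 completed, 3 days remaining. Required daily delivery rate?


Formula: Required rate = Remaining points / Days left
Remaining = 277 - 181 = 96 points
Required rate = 96 / 3 = 32.0 points/day

32.0 points/day


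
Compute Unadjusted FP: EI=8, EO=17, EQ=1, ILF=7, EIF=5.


UFP = EI*4 + EO*5 + EQ*4 + ILF*10 + EIF*7
UFP = 8*4 + 17*5 + 1*4 + 7*10 + 5*7
UFP = 32 + 85 + 4 + 70 + 35
UFP = 226

226


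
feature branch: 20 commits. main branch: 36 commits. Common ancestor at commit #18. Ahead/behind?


Common ancestor: commit #18
feature commits after divergence: 20 - 18 = 2
main commits after divergence: 36 - 18 = 18
feature is 2 commits ahead of main
main is 18 commits ahead of feature

feature ahead: 2, main ahead: 18


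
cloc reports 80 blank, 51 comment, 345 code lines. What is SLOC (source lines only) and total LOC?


Total LOC = blank + comment + code
Total LOC = 80 + 51 + 345 = 476
SLOC (source only) = code = 345

Total LOC: 476, SLOC: 345


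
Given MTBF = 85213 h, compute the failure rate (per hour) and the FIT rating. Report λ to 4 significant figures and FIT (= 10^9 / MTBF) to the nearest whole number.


Formula: λ = 1 / MTBF; FIT = λ × 1e9 = 1e9 / MTBF
λ = 1 / 85213 ≈ 1.174e-05 failures/hour
FIT = 1e9 / 85213 ≈ 11735 failures per 1e9 hours (nearest whole number)

λ = 1.174e-05 /h, FIT = 11735


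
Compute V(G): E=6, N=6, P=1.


Formula: V(G) = E - N + 2P
V(G) = 6 - 6 + 2*1
V(G) = 0 + 2
V(G) = 2

2


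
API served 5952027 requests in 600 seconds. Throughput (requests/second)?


Formula: throughput = requests / seconds
throughput = 5952027 / 600
throughput = 9920.05 requests/second

9920.05 requests/second


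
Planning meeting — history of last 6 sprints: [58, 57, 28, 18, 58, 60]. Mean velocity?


Formula: Avg velocity = Total points / Number of sprints
Points: [58, 57, 28, 18, 58, 60]
Sum = 58 + 57 + 28 + 18 + 58 + 60 = 279
Avg velocity = 279 / 6 = 46.5 points/sprint

46.5 points/sprint


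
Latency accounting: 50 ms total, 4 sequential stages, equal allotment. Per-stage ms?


Formula: per_stage = total_budget / stages
per_stage = 50 / 4
per_stage = 12.5 ms

12.5 ms


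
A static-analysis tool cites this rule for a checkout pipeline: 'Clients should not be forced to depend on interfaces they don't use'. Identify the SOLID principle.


This describes the Interface Segregation Principle (ISP)

Interface Segregation Principle (ISP)
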